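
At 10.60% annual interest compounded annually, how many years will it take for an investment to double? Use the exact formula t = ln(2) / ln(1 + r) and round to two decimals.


Doubling condition: (1 + r)^t = 2
Take ln of both sides: t × ln(1 + r) = ln(2)
t = ln(2) / ln(1 + r)
t = 0.693147 / 0.100750
t = 6.88

t = ln(2) / ln(1 + r) = 6.88 years


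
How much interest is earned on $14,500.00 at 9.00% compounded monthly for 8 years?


Compound interest earned = final amount − principal.
A = P(1 + r/n)^(nt) = $14,500.00 × (1 + 0.09/12)^(12 × 8) = $29,709.36
Interest = A − P = $29,709.36 − $14,500.00 = $15,209.36

Interest = A - P = $15,209.36


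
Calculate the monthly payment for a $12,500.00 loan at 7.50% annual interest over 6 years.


Loan payment formula: PMT = PV × r / (1 − (1 + r)^(−n))
Monthly rate r = 0.075/12 = 0.00625, n = 72 months
Denominator: 1 − (1 + 0.075/12)^(−72) = 0.361478
PMT = $12,500.00 × (0.075/12) / 0.361478
PMT = $216.13 per month

PMT = PV × r / (1-(1+r)^(-n)) = $216.13/month


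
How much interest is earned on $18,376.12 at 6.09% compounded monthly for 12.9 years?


Compound interest earned = final amount − principal.
A = P(1 + r/n)^(nt) = $18,376.12 × (1 + 0.0609/12)^(12 × 12.9) = $40,232.50
Interest = A − P = $40,232.50 − $18,376.12 = $21,856.38

Interest = A - P = $21,856.38


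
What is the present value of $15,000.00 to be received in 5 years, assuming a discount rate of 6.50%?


Present value formula: PV = FV / (1 + r)^t
PV = $15,000.00 / (1 + 0.065)^5
PV = $15,000.00 / 1.370087
PV = $10,948.21

PV = FV / (1 + r)^t = $10,948.21


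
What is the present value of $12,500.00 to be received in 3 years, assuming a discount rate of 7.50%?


Present value formula: PV = FV / (1 + r)^t
PV = $12,500.00 / (1 + 0.075)^3
PV = $12,500.00 / 1.242297
PV = $10,062.01

PV = FV / (1 + r)^t = $10,062.01


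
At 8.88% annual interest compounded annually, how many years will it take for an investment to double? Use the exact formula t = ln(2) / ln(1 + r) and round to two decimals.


Doubling condition: (1 + r)^t = 2
Take ln of both sides: t × ln(1 + r) = ln(2)
t = ln(2) / ln(1 + r)
t = 0.693147 / 0.085076
t = 8.15

t = ln(2) / ln(1 + r) = 8.15 years


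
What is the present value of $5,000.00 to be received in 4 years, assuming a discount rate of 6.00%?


Present value formula: PV = FV / (1 + r)^t
PV = $5,000.00 / (1 + 0.06)^4
PV = $5,000.00 / 1.262477
PV = $3,960.47

PV = FV / (1 + r)^t = $3,960.47


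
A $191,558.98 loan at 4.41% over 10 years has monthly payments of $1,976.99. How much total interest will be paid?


Total paid over the life of the loan = PMT × n.
Total paid = $1,976.99 × 120 = $237,238.80
Total interest = total paid − principal = $237,238.80 − $191,558.98 = $45,679.82

Total interest = (PMT × n) - PV = $45,679.82


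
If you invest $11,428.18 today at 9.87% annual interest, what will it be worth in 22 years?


Future value formula: FV = PV × (1 + r)^t
FV = $11,428.18 × (1 + 0.0987)^22
FV = $11,428.18 × 7.93123356
FV = $90,639.56

FV = PV × (1 + r)^t = $90,639.56


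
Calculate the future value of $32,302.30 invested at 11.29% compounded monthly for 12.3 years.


Compound interest formula: A = P(1 + r/n)^(nt)
A = $32,302.30 × (1 + 0.1129/12)^(12 × 12.3)
Growth factor: (1 + 0.1129/12)^147.6 = 3.983569
A = $32,302.30 × 3.983569
A = $128,678.44

A = P(1 + r/n)^(nt) = $128,678.44


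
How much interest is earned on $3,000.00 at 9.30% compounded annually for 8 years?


Compound interest earned = final amount − principal.
A = P(1 + r/n)^(nt) = $3,000.00 × (1 + 0.093/1)^(1 × 8) = $6,110.58
Interest = A − P = $6,110.58 − $3,000.00 = $3,110.58

Interest = A - P = $3,110.58


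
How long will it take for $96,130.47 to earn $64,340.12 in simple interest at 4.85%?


Rearrange the simple interest formula for t:
I = P × r × t  ⇒  t = I / (P × r)
t = $64,340.12 / ($96,130.47 × 0.0485)
t = 13.8

t = I/(P×r) = 13.8 years


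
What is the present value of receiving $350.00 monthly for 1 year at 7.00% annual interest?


Present value of an ordinary annuity: PV = PMT × (1 − (1 + r)^(−n)) / r
Monthly rate r = 0.07/12 ≈ 0.00583333, n = 12
PV = $350.00 × (1 − (1 + 0.07/12)^(−12)) / (0.07/12)
PV = $350.00 × 11.557120
PV = $4,044.99

PV = PMT × (1-(1+r)^(-n))/r = $4,044.99


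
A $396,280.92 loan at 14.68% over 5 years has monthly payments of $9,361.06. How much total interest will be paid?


Total paid over the life of the loan = PMT × n.
Total paid = $9,361.06 × 60 = $561,663.60
Total interest = total paid − principal = $561,663.60 − $396,280.92 = $165,382.68

Total interest = (PMT × n) - PV = $165,382.68


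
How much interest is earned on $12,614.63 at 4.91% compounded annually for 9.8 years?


Compound interest earned = final amount − principal.
A = P(1 + r/n)^(nt) = $12,614.63 × (1 + 0.0491/1)^(1 × 9.8) = $20,178.09
Interest = A − P = $20,178.09 − $12,614.63 = $7,563.46

Interest = A - P = $7,563.46


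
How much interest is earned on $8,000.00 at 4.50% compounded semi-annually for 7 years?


Compound interest earned = final amount − principal.
A = P(1 + r/n)^(nt) = $8,000.00 × (1 + 0.045/2)^(2 × 7) = $10,923.87
Interest = A − P = $10,923.87 − $8,000.00 = $2,923.87

Interest = A - P = $2,923.87


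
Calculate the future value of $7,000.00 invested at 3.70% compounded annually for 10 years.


Compound interest formula: A = P(1 + r/n)^(nt)
A = $7,000.00 × (1 + 0.037/1)^(1 × 10)
Growth factor: (1 + 0.037/1)^10 = 1.43809496
A = $7,000.00 × 1.43809496
A = $10,066.66

A = P(1 + r/n)^(nt) = $10,066.66


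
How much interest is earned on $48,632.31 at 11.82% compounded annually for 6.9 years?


Compound interest earned = final amount − principal.
A = P(1 + r/n)^(nt) = $48,632.31 × (1 + 0.1182/1)^(1 × 6.9) = $105,125.81
Interest = A − P = $105,125.81 − $48,632.31 = $56,493.50

Interest = A - P = $56,493.50


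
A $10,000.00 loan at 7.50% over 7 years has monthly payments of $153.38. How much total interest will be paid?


Total paid over the life of the loan = PMT × n.
Total paid = $153.38 × 84 = $12,883.92
Total interest = total paid − principal = $12,883.92 − $10,000.00 = $2,883.92

Total interest = (PMT × n) - PV = $2,883.92


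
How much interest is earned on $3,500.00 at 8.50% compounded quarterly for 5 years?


Compound interest earned = final amount − principal.
A = P(1 + r/n)^(nt) = $3,500.00 × (1 + 0.085/4)^(4 × 5) = $5,329.78
Interest = A − P = $5,329.78 − $3,500.00 = $1,829.78

Interest = A - P = $1,829.78


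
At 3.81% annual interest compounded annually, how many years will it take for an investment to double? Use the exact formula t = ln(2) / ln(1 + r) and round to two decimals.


Doubling condition: (1 + r)^t = 2
Take ln of both sides: t × ln(1 + r) = ln(2)
t = ln(2) / ln(1 + r)
t = 0.693147 / 0.037392
t = 18.54

t = ln(2) / ln(1 + r) = 18.54 years


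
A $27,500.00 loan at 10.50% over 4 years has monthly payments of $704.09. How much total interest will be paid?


Total paid over the life of the loan = PMT × n.
Total paid = $704.09 × 48 = $33,796.32
Total interest = total paid − principal = $33,796.32 − $27,500.00 = $6,296.32

Total interest = (PMT × n) - PV = $6,296.32


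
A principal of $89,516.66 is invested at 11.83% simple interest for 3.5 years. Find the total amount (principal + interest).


Total amount formula: A = P(1 + rt) = P + P·r·t
Interest: I = P × r × t = $89,516.66 × 0.1183 × 3.5 = $37,064.37
A = P + I = $89,516.66 + $37,064.37 = $126,581.03

A = P + I = P(1 + rt) = $126,581.03


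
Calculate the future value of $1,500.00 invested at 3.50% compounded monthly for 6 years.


Compound interest formula: A = P(1 + r/n)^(nt)
A = $1,500.00 × (1 + 0.035/12)^(12 × 6)
Growth factor: (1 + 0.035/12)^72 = 1.233301
A = $1,500.00 × 1.233301
A = $1,849.95

A = P(1 + r/n)^(nt) = $1,849.95


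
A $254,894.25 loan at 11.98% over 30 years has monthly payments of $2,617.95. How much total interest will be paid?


Total paid over the life of the loan = PMT × n.
Total paid = $2,617.95 × 360 = $942,462.00
Total interest = total paid − principal = $942,462.00 − $254,894.25 = $687,567.75

Total interest = (PMT × n) - PV = $687,567.75


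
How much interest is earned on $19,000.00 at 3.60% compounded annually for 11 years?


Compound interest earned = final amount − principal.
A = P(1 + r/n)^(nt) = $19,000.00 × (1 + 0.036/1)^(1 × 11) = $28,035.67
Interest = A − P = $28,035.67 − $19,000.00 = $9,035.67

Interest = A - P = $9,035.67


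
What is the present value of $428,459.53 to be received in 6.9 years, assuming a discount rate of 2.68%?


Present value formula: PV = FV / (1 + r)^t
PV = $428,459.53 / (1 + 0.0268)^6.9
PV = $428,459.53 / 1.2001967
PV = $356,991.09

PV = FV / (1 + r)^t = $356,991.09


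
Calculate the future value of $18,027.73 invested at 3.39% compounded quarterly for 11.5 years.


Compound interest formula: A = P(1 + r/n)^(nt)
A = $18,027.73 × (1 + 0.0339/4)^(4 × 11.5)
Growth factor: (1 + 0.0339/4)^46 = 1.4743354
A = $18,027.73 × 1.4743354
A = $26,578.92

A = P(1 + r/n)^(nt) = $26,578.92


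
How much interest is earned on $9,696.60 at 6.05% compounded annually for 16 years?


Compound interest earned = final amount − principal.
A = P(1 + r/n)^(nt) = $9,696.60 × (1 + 0.0605/1)^(1 × 16) = $24,819.34
Interest = A − P = $24,819.34 − $9,696.60 = $15,122.74

Interest = A - P = $15,122.74


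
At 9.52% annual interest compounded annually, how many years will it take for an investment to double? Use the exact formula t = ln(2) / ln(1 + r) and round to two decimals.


Doubling condition: (1 + r)^t = 2
Take ln of both sides: t × ln(1 + r) = ln(2)
t = ln(2) / ln(1 + r)
t = 0.693147 / 0.090937
t = 7.62

t = ln(2) / ln(1 + r) = 7.62 years


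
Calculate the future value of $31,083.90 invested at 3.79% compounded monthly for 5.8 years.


Compound interest formula: A = P(1 + r/n)^(nt)
A = $31,083.90 × (1 + 0.0379/12)^(12 × 5.8)
Growth factor: (1 + 0.0379/12)^69.6 = 1.245421
A = $31,083.90 × 1.245421
A = $38,712.54

A = P(1 + r/n)^(nt) = $38,712.54


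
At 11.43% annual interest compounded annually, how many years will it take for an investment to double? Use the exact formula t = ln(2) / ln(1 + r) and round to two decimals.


Doubling condition: (1 + r)^t = 2
Take ln of both sides: t × ln(1 + r) = ln(2)
t = ln(2) / ln(1 + r)
t = 0.693147 / 0.108226
t = 6.40

t = ln(2) / ln(1 + r) = 6.40 years


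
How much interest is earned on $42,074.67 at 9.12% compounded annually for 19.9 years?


Compound interest earned = final amount − principal.
A = P(1 + r/n)^(nt) = $42,074.67 × (1 + 0.0912/1)^(1 × 19.9) = $238,955.72
Interest = A − P = $238,955.72 − $42,074.67 = $196,881.05

Interest = A - P = $196,881.05


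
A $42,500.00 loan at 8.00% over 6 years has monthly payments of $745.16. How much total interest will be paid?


Total paid over the life of the loan = PMT × n.
Total paid = $745.16 × 72 = $53,651.52
Total interest = total paid − principal = $53,651.52 − $42,500.00 = $11,151.52

Total interest = (PMT × n) - PV = $11,151.52


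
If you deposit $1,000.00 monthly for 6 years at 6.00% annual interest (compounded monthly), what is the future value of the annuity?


Future value of an ordinary annuity: FV = PMT × ((1 + r)^n − 1) / r
Monthly rate r = 0.06/12 = 0.005, n = 72
FV = $1,000.00 × ((1 + 0.06/12)^72 − 1) / (0.06/12)
FV = $1,000.00 × 86.408856
FV = $86,408.86

FV = PMT × ((1+r)^n - 1)/r = $86,408.86


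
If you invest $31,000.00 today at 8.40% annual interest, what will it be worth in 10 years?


Future value formula: FV = PV × (1 + r)^t
FV = $31,000.00 × (1 + 0.084)^10
FV = $31,000.00 × 2.240231
FV = $69,447.16

FV = PV × (1 + r)^t = $69,447.16


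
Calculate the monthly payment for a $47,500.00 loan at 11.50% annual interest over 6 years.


Loan payment formula: PMT = PV × r / (1 − (1 + r)^(−n))
Monthly rate r = 0.115/12 ≈ 0.00958333, n = 72 months
Denominator: 1 − (1 + 0.115/12)^(−72) = 0.496773
PMT = $47,500.00 × (0.115/12) / 0.496773
PMT = $916.33 per month

PMT = PV × r / (1-(1+r)^(-n)) = $916.33/month


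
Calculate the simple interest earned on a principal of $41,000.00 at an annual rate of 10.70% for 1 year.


Simple interest formula: I = P × r × t
I = $41,000.00 × 0.107 × 1
I = $4,387.00

I = P × r × t = $4,387.00


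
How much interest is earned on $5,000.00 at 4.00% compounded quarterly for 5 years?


Compound interest earned = final amount − principal.
A = P(1 + r/n)^(nt) = $5,000.00 × (1 + 0.04/4)^(4 × 5) = $6,100.95
Interest = A − P = $6,100.95 − $5,000.00 = $1,100.95

Interest = A - P = $1,100.95


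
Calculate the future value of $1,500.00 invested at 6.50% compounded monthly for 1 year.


Compound interest formula: A = P(1 + r/n)^(nt)
A = $1,500.00 × (1 + 0.065/12)^(12 × 1)
Growth factor: (1 + 0.065/12)^12 = 1.066972
A = $1,500.00 × 1.066972
A = $1,600.46

A = P(1 + r/n)^(nt) = $1,600.46


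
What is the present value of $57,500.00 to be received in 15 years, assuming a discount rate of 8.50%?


Present value formula: PV = FV / (1 + r)^t
PV = $57,500.00 / (1 + 0.085)^15
PV = $57,500.00 / 3.399743
PV = $16,913.04

PV = FV / (1 + r)^t = $16,913.04


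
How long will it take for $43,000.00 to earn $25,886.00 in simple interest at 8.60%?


Rearrange the simple interest formula for t:
I = P × r × t  ⇒  t = I / (P × r)
t = $25,886.00 / ($43,000.00 × 0.086)
t = 7

t = I/(P×r) = 7 years


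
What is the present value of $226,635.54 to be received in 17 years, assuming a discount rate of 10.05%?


Present value formula: PV = FV / (1 + r)^t
PV = $226,635.54 / (1 + 0.1005)^17
PV = $226,635.54 / 5.093670
PV = $44,493.57

PV = FV / (1 + r)^t = $44,493.57


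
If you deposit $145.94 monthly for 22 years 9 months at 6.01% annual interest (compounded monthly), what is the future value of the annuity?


Future value of an ordinary annuity: FV = PMT × ((1 + r)^n − 1) / r
Monthly rate r = 0.0601/12 ≈ 0.00500833, n = 273
FV = $145.94 × ((1 + 0.0601/12)^273 − 1) / (0.0601/12)
FV = $145.94 × 581.285484
FV = $84,832.80

FV = PMT × ((1+r)^n - 1)/r = $84,832.80


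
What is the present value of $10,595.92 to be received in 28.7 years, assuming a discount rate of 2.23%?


Present value formula: PV = FV / (1 + r)^t
PV = $10,595.92 / (1 + 0.0223)^28.7
PV = $10,595.92 / 1.883211
PV = $5,626.52

PV = FV / (1 + r)^t = $5,626.52


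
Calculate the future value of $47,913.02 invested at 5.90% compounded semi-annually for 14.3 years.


Compound interest formula: A = P(1 + r/n)^(nt)
A = $47,913.02 × (1 + 0.059/2)^(2 × 14.3)
Growth factor: (1 + 0.059/2)^28.6 = 2.29674954
A = $47,913.02 × 2.29674954
A = $110,044.21

A = P(1 + r/n)^(nt) = $110,044.21


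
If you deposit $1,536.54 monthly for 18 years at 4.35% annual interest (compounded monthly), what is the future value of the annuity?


Future value of an ordinary annuity: FV = PMT × ((1 + r)^n − 1) / r
Monthly rate r = 0.0435/12 = 0.003625, n = 216
FV = $1,536.54 × ((1 + 0.0435/12)^216 − 1) / (0.0435/12)
FV = $1,536.54 × 326.8775075
FV = $502,260.37

FV = PMT × ((1+r)^n - 1)/r = $502,260.37


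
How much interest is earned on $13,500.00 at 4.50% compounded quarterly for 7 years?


Compound interest earned = final amount − principal.
A = P(1 + r/n)^(nt) = $13,500.00 × (1 + 0.045/4)^(4 × 7) = $18,466.00
Interest = A − P = $18,466.00 − $13,500.00 = $4,966.00

Interest = A - P = $4,966.00


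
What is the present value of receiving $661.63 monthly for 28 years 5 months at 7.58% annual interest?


Present value of an ordinary annuity: PV = PMT × (1 − (1 + r)^(−n)) / r
Monthly rate r = 0.0758/12 ≈ 0.00631667, n = 341
PV = $661.63 × (1 − (1 + 0.0758/12)^(−341)) / (0.0758/12)
PV = $661.63 × 139.819039
PV = $92,508.47

PV = PMT × (1-(1+r)^(-n))/r = $92,508.47


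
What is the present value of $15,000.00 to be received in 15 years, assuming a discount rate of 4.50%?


Present value formula: PV = FV / (1 + r)^t
PV = $15,000.00 / (1 + 0.045)^15
PV = $15,000.00 / 1.935282
PV = $7,750.81

PV = FV / (1 + r)^t = $7,750.81


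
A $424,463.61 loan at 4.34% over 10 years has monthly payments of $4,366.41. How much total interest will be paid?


Total paid over the life of the loan = PMT × n.
Total paid = $4,366.41 × 120 = $523,969.20
Total interest = total paid − principal = $523,969.20 − $424,463.61 = $99,505.59

Total interest = (PMT × n) - PV = $99,505.59


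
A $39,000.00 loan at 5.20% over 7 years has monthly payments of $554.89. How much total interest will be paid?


Total paid over the life of the loan = PMT × n.
Total paid = $554.89 × 84 = $46,610.76
Total interest = total paid − principal = $46,610.76 − $39,000.00 = $7,610.76

Total interest = (PMT × n) - PV = $7,610.76


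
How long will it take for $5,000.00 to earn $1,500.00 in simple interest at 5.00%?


Rearrange the simple interest formula for t:
I = P × r × t  ⇒  t = I / (P × r)
t = $1,500.00 / ($5,000.00 × 0.05)
t = 6

t = I/(P×r) = 6 years


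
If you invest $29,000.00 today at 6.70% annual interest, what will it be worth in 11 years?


Future value formula: FV = PV × (1 + r)^t
FV = $29,000.00 × (1 + 0.067)^11
FV = $29,000.00 × 2.0408384
FV = $59,184.31

FV = PV × (1 + r)^t = $59,184.31


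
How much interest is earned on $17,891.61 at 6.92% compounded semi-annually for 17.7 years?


Compound interest earned = final amount − principal.
A = P(1 + r/n)^(nt) = $17,891.61 × (1 + 0.0692/2)^(2 × 17.7) = $59,647.88
Interest = A − P = $59,647.88 − $17,891.61 = $41,756.27

Interest = A - P = $41,756.27


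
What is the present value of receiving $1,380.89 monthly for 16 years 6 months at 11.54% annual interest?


Present value of an ordinary annuity: PV = PMT × (1 − (1 + r)^(−n)) / r
Monthly rate r = 0.1154/12 ≈ 0.00961667, n = 198
PV = $1,380.89 × (1 − (1 + 0.1154/12)^(−198)) / (0.1154/12)
PV = $1,380.89 × 88.355155
PV = $122,008.75

PV = PMT × (1-(1+r)^(-n))/r = $122,008.75


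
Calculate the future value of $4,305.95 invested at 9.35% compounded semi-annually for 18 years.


Compound interest formula: A = P(1 + r/n)^(nt)
A = $4,305.95 × (1 + 0.0935/2)^(2 × 18)
Growth factor: (1 + 0.0935/2)^36 = 5.180204
A = $4,305.95 × 5.180204
A = $22,305.70

A = P(1 + r/n)^(nt) = $22,305.70


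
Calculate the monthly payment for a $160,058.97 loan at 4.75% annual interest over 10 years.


Loan payment formula: PMT = PV × r / (1 − (1 + r)^(−n))
Monthly rate r = 0.0475/12 ≈ 0.00395833, n = 120 months
Denominator: 1 − (1 + 0.0475/12)^(−120) = 0.377532
PMT = $160,058.97 × (0.0475/12) / 0.377532
PMT = $1,678.18 per month

PMT = PV × r / (1-(1+r)^(-n)) = $1,678.18/month


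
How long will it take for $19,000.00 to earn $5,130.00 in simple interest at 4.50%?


Rearrange the simple interest formula for t:
I = P × r × t  ⇒  t = I / (P × r)
t = $5,130.00 / ($19,000.00 × 0.045)
t = 6

t = I/(P×r) = 6 years


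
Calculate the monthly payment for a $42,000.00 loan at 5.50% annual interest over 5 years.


Loan payment formula: PMT = PV × r / (1 − (1 + r)^(−n))
Monthly rate r = 0.055/12 ≈ 0.00458333, n = 60 months
Denominator: 1 − (1 + 0.055/12)^(−60) = 0.239950
PMT = $42,000.00 × (0.055/12) / 0.239950
PMT = $802.25 per month

PMT = PV × r / (1-(1+r)^(-n)) = $802.25/month


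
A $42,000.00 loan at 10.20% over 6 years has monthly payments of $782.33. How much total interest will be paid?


Total paid over the life of the loan = PMT × n.
Total paid = $782.33 × 72 = $56,327.76
Total interest = total paid − principal = $56,327.76 − $42,000.00 = $14,327.76

Total interest = (PMT × n) - PV = $14,327.76


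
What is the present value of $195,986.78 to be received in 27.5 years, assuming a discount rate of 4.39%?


Present value formula: PV = FV / (1 + r)^t
PV = $195,986.78 / (1 + 0.0439)^27.5
PV = $195,986.78 / 3.259265
PV = $60,132.20

PV = FV / (1 + r)^t = $60,132.20


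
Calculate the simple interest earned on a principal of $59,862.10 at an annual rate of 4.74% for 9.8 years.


Simple interest formula: I = P × r × t
I = $59,862.10 × 0.0474 × 9.8
I = $27,807.14

I = P × r × t = $27,807.14


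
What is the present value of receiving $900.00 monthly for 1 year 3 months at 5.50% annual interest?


Present value of an ordinary annuity: PV = PMT × (1 − (1 + r)^(−n)) / r
Monthly rate r = 0.055/12 ≈ 0.00458333, n = 15
PV = $900.00 × (1 − (1 + 0.055/12)^(−15)) / (0.055/12)
PV = $900.00 × 14.463995
PV = $13,017.60

PV = PMT × (1-(1+r)^(-n))/r = $13,017.60


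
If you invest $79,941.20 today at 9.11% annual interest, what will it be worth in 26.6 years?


Future value formula: FV = PV × (1 + r)^t
FV = $79,941.20 × (1 + 0.0911)^26.6
FV = $79,941.20 × 10.1671021
FV = $812,770.34

FV = PV × (1 + r)^t = $812,770.34


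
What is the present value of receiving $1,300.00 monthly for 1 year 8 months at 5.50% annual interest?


Present value of an ordinary annuity: PV = PMT × (1 − (1 + r)^(−n)) / r
Monthly rate r = 0.055/12 ≈ 0.00458333, n = 20
PV = $1,300.00 × (1 − (1 + 0.055/12)^(−20)) / (0.055/12)
PV = $1,300.00 × 19.069017
PV = $24,789.72

PV = PMT × (1-(1+r)^(-n))/r = $24,789.72


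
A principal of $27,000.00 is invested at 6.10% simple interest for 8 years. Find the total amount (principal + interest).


Total amount formula: A = P(1 + rt) = P + P·r·t
Interest: I = P × r × t = $27,000.00 × 0.061 × 8 = $13,176.00
A = P + I = $27,000.00 + $13,176.00 = $40,176.00

A = P + I = P(1 + rt) = $40,176.00


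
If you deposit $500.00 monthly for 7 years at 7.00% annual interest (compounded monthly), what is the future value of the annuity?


Future value of an ordinary annuity: FV = PMT × ((1 + r)^n − 1) / r
Monthly rate r = 0.07/12 ≈ 0.00583333, n = 84
FV = $500.00 × ((1 + 0.07/12)^84 − 1) / (0.07/12)
FV = $500.00 × 107.998981
FV = $53,999.49

FV = PMT × ((1+r)^n - 1)/r = $53,999.49


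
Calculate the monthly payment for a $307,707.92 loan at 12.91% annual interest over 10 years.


Loan payment formula: PMT = PV × r / (1 − (1 + r)^(−n))
Monthly rate r = 0.1291/12 ≈ 0.01075833, n = 120 months
Denominator: 1 − (1 + 0.1291/12)^(−120) = 0.723102
PMT = $307,707.92 × (0.1291/12) / 0.723102
PMT = $4,578.09 per month

PMT = PV × r / (1-(1+r)^(-n)) = $4,578.09/month


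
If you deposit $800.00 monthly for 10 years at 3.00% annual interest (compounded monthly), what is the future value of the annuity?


Future value of an ordinary annuity: FV = PMT × ((1 + r)^n − 1) / r
Monthly rate r = 0.03/12 = 0.0025, n = 120
FV = $800.00 × ((1 + 0.03/12)^120 − 1) / (0.03/12)
FV = $800.00 × 139.741419
FV = $111,793.14

FV = PMT × ((1+r)^n - 1)/r = $111,793.14


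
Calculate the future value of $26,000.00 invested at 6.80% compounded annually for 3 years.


Compound interest formula: A = P(1 + r/n)^(nt)
A = $26,000.00 × (1 + 0.068/1)^(1 × 3)
Growth factor: (1 + 0.068/1)^3 = 1.2181864
A = $26,000.00 × 1.2181864
A = $31,672.85

A = P(1 + r/n)^(nt) = $31,672.85


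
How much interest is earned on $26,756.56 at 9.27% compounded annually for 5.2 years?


Compound interest earned = final amount − principal.
A = P(1 + r/n)^(nt) = $26,756.56 × (1 + 0.0927/1)^(1 × 5.2) = $42,426.30
Interest = A − P = $42,426.30 − $26,756.56 = $15,669.74

Interest = A - P = $15,669.74


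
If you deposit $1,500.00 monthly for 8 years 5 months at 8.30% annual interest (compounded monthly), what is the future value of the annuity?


Future value of an ordinary annuity: FV = PMT × ((1 + r)^n − 1) / r
Monthly rate r = 0.083/12 ≈ 0.00691667, n = 101
FV = $1,500.00 × ((1 + 0.083/12)^101 − 1) / (0.083/12)
FV = $1,500.00 × 145.456164
FV = $218,184.25

FV = PMT × ((1+r)^n - 1)/r = $218,184.25


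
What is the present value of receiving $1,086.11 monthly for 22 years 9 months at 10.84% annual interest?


Present value of an ordinary annuity: PV = PMT × (1 − (1 + r)^(−n)) / r
Monthly rate r = 0.1084/12 ≈ 0.00903333, n = 273
PV = $1,086.11 × (1 − (1 + 0.1084/12)^(−273)) / (0.1084/12)
PV = $1,086.11 × 101.196223
PV = $109,910.23

PV = PMT × (1-(1+r)^(-n))/r = $109,910.23


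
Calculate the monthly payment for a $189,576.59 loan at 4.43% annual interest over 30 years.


Loan payment formula: PMT = PV × r / (1 − (1 + r)^(−n))
Monthly rate r = 0.0443/12 ≈ 0.00369167, n = 360 months
Denominator: 1 − (1 + 0.0443/12)^(−360) = 0.734609
PMT = $189,576.59 × (0.0443/12) / 0.734609
PMT = $952.69 per month

PMT = PV × r / (1-(1+r)^(-n)) = $952.69/month


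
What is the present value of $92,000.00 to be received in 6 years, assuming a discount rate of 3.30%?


Present value formula: PV = FV / (1 + r)^t
PV = $92,000.00 / (1 + 0.033)^6
PV = $92,000.00 / 1.2150718
PV = $75,715.69

PV = FV / (1 + r)^t = $75,715.69


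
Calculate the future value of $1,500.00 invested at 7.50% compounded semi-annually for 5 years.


Compound interest formula: A = P(1 + r/n)^(nt)
A = $1,500.00 × (1 + 0.075/2)^(2 × 5)
Growth factor: (1 + 0.075/2)^10 = 1.445044
A = $1,500.00 × 1.445044
A = $2,167.57

A = P(1 + r/n)^(nt) = $2,167.57


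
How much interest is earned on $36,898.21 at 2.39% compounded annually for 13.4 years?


Compound interest earned = final amount − principal.
A = P(1 + r/n)^(nt) = $36,898.21 × (1 + 0.0239/1)^(1 × 13.4) = $50,635.65
Interest = A − P = $50,635.65 − $36,898.21 = $13,737.44

Interest = A - P = $13,737.44


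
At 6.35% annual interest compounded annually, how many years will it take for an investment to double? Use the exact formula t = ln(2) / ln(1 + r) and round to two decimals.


Doubling condition: (1 + r)^t = 2
Take ln of both sides: t × ln(1 + r) = ln(2)
t = ln(2) / ln(1 + r)
t = 0.693147 / 0.061565
t = 11.26

t = ln(2) / ln(1 + r) = 11.26 years


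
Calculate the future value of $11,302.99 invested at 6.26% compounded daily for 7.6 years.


Compound interest formula: A = P(1 + r/n)^(nt)
A = $11,302.99 × (1 + 0.0626/365)^(365 × 7.6)
Growth factor: (1 + 0.0626/365)^2774 = 1.609171
A = $11,302.99 × 1.609171
A = $18,188.44

A = P(1 + r/n)^(nt) = $18,188.44


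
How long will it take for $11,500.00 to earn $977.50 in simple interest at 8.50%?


Rearrange the simple interest formula for t:
I = P × r × t  ⇒  t = I / (P × r)
t = $977.50 / ($11,500.00 × 0.085)
t = 1

t = I/(P×r) = 1 year


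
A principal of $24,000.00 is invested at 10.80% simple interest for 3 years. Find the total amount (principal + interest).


Total amount formula: A = P(1 + rt) = P + P·r·t
Interest: I = P × r × t = $24,000.00 × 0.108 × 3 = $7,776.00
A = P + I = $24,000.00 + $7,776.00 = $31,776.00

A = P + I = P(1 + rt) = $31,776.00


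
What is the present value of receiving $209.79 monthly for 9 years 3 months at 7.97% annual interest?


Present value of an ordinary annuity: PV = PMT × (1 − (1 + r)^(−n)) / r
Monthly rate r = 0.0797/12 ≈ 0.00664167, n = 111
PV = $209.79 × (1 − (1 + 0.0797/12)^(−111)) / (0.0797/12)
PV = $209.79 × 78.352724
PV = $16,437.62

PV = PMT × (1-(1+r)^(-n))/r = $16,437.62


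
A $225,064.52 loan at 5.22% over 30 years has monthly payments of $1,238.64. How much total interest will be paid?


Total paid over the life of the loan = PMT × n.
Total paid = $1,238.64 × 360 = $445,910.40
Total interest = total paid − principal = $445,910.40 − $225,064.52 = $220,845.88

Total interest = (PMT × n) - PV = $220,845.88


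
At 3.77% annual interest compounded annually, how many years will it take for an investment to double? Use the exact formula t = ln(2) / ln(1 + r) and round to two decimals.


Doubling condition: (1 + r)^t = 2
Take ln of both sides: t × ln(1 + r) = ln(2)
t = ln(2) / ln(1 + r)
t = 0.693147 / 0.037007
t = 18.73

t = ln(2) / ln(1 + r) = 18.73 years


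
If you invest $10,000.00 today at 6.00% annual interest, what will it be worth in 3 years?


Future value formula: FV = PV × (1 + r)^t
FV = $10,000.00 × (1 + 0.06)^3
FV = $10,000.00 × 1.191016
FV = $11,910.16

FV = PV × (1 + r)^t = $11,910.16


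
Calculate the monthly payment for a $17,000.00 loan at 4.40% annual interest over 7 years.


Loan payment formula: PMT = PV × r / (1 − (1 + r)^(−n))
Monthly rate r = 0.044/12 ≈ 0.00366667, n = 84 months
Denominator: 1 − (1 + 0.044/12)^(−84) = 0.264671
PMT = $17,000.00 × (0.044/12) / 0.264671
PMT = $235.51 per month

PMT = PV × r / (1-(1+r)^(-n)) = $235.51/month


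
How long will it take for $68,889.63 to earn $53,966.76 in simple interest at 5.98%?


Rearrange the simple interest formula for t:
I = P × r × t  ⇒  t = I / (P × r)
t = $53,966.76 / ($68,889.63 × 0.0598)
t = 13.1

t = I/(P×r) = 13.1 years


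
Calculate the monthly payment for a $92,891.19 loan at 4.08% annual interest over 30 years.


Loan payment formula: PMT = PV × r / (1 − (1 + r)^(−n))
Monthly rate r = 0.0408/12 = 0.0034, n = 360 months
Denominator: 1 − (1 + 0.0408/12)^(−360) = 0.705337
PMT = $92,891.19 × (0.0408/12) / 0.705337
PMT = $447.77 per month

PMT = PV × r / (1-(1+r)^(-n)) = $447.77/month


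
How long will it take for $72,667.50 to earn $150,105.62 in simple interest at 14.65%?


Rearrange the simple interest formula for t:
I = P × r × t  ⇒  t = I / (P × r)
t = $150,105.62 / ($72,667.50 × 0.1465)
t = 14.1

t = I/(P×r) = 14.1 years


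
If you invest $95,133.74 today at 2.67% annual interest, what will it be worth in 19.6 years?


Future value formula: FV = PV × (1 + r)^t
FV = $95,133.74 × (1 + 0.0267)^19.6
FV = $95,133.74 × 1.6760764
FV = $159,451.42

FV = PV × (1 + r)^t = $159,451.42


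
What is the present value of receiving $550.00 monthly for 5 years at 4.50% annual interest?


Present value of an ordinary annuity: PV = PMT × (1 − (1 + r)^(−n)) / r
Monthly rate r = 0.045/12 = 0.00375, n = 60
PV = $550.00 × (1 − (1 + 0.045/12)^(−60)) / (0.045/12)
PV = $550.00 × 53.639380
PV = $29,501.66

PV = PMT × (1-(1+r)^(-n))/r = $29,501.66


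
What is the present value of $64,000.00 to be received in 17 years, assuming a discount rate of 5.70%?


Present value formula: PV = FV / (1 + r)^t
PV = $64,000.00 / (1 + 0.057)^17
PV = $64,000.00 / 2.566107
PV = $24,940.50

PV = FV / (1 + r)^t = $24,940.50


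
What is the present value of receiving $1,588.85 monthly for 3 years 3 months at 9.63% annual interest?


Present value of an ordinary annuity: PV = PMT × (1 − (1 + r)^(−n)) / r
Monthly rate r = 0.0963/12 = 0.008025, n = 39
PV = $1,588.85 × (1 − (1 + 0.0963/12)^(−39)) / (0.0963/12)
PV = $1,588.85 × 33.372933
PV = $53,024.58

PV = PMT × (1-(1+r)^(-n))/r = $53,024.58


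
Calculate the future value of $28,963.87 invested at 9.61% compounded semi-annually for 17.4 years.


Compound interest formula: A = P(1 + r/n)^(nt)
A = $28,963.87 × (1 + 0.0961/2)^(2 × 17.4)
Growth factor: (1 + 0.0961/2)^34.8 = 5.1202796
A = $28,963.87 × 5.1202796
A = $148,303.11

A = P(1 + r/n)^(nt) = $148,303.11


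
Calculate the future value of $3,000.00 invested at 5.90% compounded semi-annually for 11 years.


Compound interest formula: A = P(1 + r/n)^(nt)
A = $3,000.00 × (1 + 0.059/2)^(2 × 11)
Growth factor: (1 + 0.059/2)^22 = 1.895744
A = $3,000.00 × 1.895744
A = $5,687.23

A = P(1 + r/n)^(nt) = $5,687.23


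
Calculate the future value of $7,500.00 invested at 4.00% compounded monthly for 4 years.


Compound interest formula: A = P(1 + r/n)^(nt)
A = $7,500.00 × (1 + 0.04/12)^(12 × 4)
Growth factor: (1 + 0.04/12)^48 = 1.173199
A = $7,500.00 × 1.173199
A = $8,798.99

A = P(1 + r/n)^(nt) = $8,798.99


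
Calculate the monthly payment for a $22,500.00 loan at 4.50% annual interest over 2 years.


Loan payment formula: PMT = PV × r / (1 − (1 + r)^(−n))
Monthly rate r = 0.045/12 = 0.00375, n = 24 months
Denominator: 1 − (1 + 0.045/12)^(−24) = 0.085915
PMT = $22,500.00 × (0.045/12) / 0.085915
PMT = $982.08 per month

PMT = PV × r / (1-(1+r)^(-n)) = $982.08/month


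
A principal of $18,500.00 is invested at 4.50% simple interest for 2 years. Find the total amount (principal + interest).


Total amount formula: A = P(1 + rt) = P + P·r·t
Interest: I = P × r × t = $18,500.00 × 0.045 × 2 = $1,665.00
A = P + I = $18,500.00 + $1,665.00 = $20,165.00

A = P + I = P(1 + rt) = $20,165.00


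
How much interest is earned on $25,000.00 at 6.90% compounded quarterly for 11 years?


Compound interest earned = final amount − principal.
A = P(1 + r/n)^(nt) = $25,000.00 × (1 + 0.069/4)^(4 × 11) = $53,058.96
Interest = A − P = $53,058.96 − $25,000.00 = $28,058.96

Interest = A - P = $28,058.96


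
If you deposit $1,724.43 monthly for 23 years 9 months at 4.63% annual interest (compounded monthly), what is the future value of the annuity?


Future value of an ordinary annuity: FV = PMT × ((1 + r)^n − 1) / r
Monthly rate r = 0.0463/12 ≈ 0.00385833, n = 285
FV = $1,724.43 × ((1 + 0.0463/12)^285 − 1) / (0.0463/12)
FV = $1,724.43 × 517.501219
FV = $892,394.63

FV = PMT × ((1+r)^n - 1)/r = $892,394.63


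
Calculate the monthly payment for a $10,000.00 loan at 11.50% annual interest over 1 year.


Loan payment formula: PMT = PV × r / (1 − (1 + r)^(−n))
Monthly rate r = 0.115/12 ≈ 0.00958333, n = 12 months
Denominator: 1 − (1 + 0.115/12)^(−12) = 0.108146
PMT = $10,000.00 × (0.115/12) / 0.108146
PMT = $886.15 per month

PMT = PV × r / (1-(1+r)^(-n)) = $886.15/month


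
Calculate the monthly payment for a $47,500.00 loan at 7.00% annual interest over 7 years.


Loan payment formula: PMT = PV × r / (1 − (1 + r)^(−n))
Monthly rate r = 0.07/12 ≈ 0.00583333, n = 84 months
Denominator: 1 − (1 + 0.07/12)^(−84) = 0.386501
PMT = $47,500.00 × (0.07/12) / 0.386501
PMT = $716.90 per month

PMT = PV × r / (1-(1+r)^(-n)) = $716.90/month


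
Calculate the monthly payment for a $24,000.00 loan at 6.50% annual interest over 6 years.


Loan payment formula: PMT = PV × r / (1 − (1 + r)^(−n))
Monthly rate r = 0.065/12 ≈ 0.00541667, n = 72 months
Denominator: 1 − (1 + 0.065/12)^(−72) = 0.322230
PMT = $24,000.00 × (0.065/12) / 0.322230
PMT = $403.44 per month

PMT = PV × r / (1-(1+r)^(-n)) = $403.44/month


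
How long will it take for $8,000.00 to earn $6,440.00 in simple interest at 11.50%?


Rearrange the simple interest formula for t:
I = P × r × t  ⇒  t = I / (P × r)
t = $6,440.00 / ($8,000.00 × 0.115)
t = 7

t = I/(P×r) = 7 years


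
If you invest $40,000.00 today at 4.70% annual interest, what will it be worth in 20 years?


Future value formula: FV = PV × (1 + r)^t
FV = $40,000.00 × (1 + 0.047)^20
FV = $40,000.00 × 2.5057263
FV = $100,229.05

FV = PV × (1 + r)^t = $100,229.05


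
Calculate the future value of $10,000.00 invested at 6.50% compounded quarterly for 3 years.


Compound interest formula: A = P(1 + r/n)^(nt)
A = $10,000.00 × (1 + 0.065/4)^(4 × 3)
Growth factor: (1 + 0.065/4)^12 = 1.213408
A = $10,000.00 × 1.213408
A = $12,134.08

A = P(1 + r/n)^(nt) = $12,134.08


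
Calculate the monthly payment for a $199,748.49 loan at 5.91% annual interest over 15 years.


Loan payment formula: PMT = PV × r / (1 − (1 + r)^(−n))
Monthly rate r = 0.0591/12 = 0.004925, n = 180 months
Denominator: 1 − (1 + 0.0591/12)^(−180) = 0.587007
PMT = $199,748.49 × (0.0591/12) / 0.587007
PMT = $1,675.89 per month

PMT = PV × r / (1-(1+r)^(-n)) = $1,675.89/month


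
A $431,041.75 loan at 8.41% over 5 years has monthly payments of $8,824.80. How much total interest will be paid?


Total paid over the life of the loan = PMT × n.
Total paid = $8,824.80 × 60 = $529,488.00
Total interest = total paid − principal = $529,488.00 − $431,041.75 = $98,446.25

Total interest = (PMT × n) - PV = $98,446.25


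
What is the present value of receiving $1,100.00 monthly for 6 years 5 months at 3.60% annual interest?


Present value of an ordinary annuity: PV = PMT × (1 − (1 + r)^(−n)) / r
Monthly rate r = 0.036/12 = 0.003, n = 77
PV = $1,100.00 × (1 − (1 + 0.036/12)^(−77)) / (0.036/12)
PV = $1,100.00 × 68.662002
PV = $75,528.20

PV = PMT × (1-(1+r)^(-n))/r = $75,528.20


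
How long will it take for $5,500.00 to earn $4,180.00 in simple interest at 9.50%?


Rearrange the simple interest formula for t:
I = P × r × t  ⇒  t = I / (P × r)
t = $4,180.00 / ($5,500.00 × 0.095)
t = 8

t = I/(P×r) = 8 years


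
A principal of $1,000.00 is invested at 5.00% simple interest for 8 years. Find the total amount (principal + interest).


Total amount formula: A = P(1 + rt) = P + P·r·t
Interest: I = P × r × t = $1,000.00 × 0.05 × 8 = $400.00
A = P + I = $1,000.00 + $400.00 = $1,400.00

A = P + I = P(1 + rt) = $1,400.00


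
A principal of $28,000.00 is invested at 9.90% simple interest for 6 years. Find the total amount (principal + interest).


Total amount formula: A = P(1 + rt) = P + P·r·t
Interest: I = P × r × t = $28,000.00 × 0.099 × 6 = $16,632.00
A = P + I = $28,000.00 + $16,632.00 = $44,632.00

A = P + I = P(1 + rt) = $44,632.00


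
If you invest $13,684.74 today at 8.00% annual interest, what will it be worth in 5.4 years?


Future value formula: FV = PV × (1 + r)^t
FV = $13,684.74 × (1 + 0.08)^5.4
FV = $13,684.74 × 1.515264
FV = $20,735.99

FV = PV × (1 + r)^t = $20,735.99


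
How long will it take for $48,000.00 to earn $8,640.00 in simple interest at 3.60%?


Rearrange the simple interest formula for t:
I = P × r × t  ⇒  t = I / (P × r)
t = $8,640.00 / ($48,000.00 × 0.036)
t = 5

t = I/(P×r) = 5 years


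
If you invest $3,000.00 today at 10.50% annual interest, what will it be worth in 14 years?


Future value formula: FV = PV × (1 + r)^t
FV = $3,000.00 × (1 + 0.105)^14
FV = $3,000.00 × 4.046429
FV = $12,139.29

FV = PV × (1 + r)^t = $12,139.29


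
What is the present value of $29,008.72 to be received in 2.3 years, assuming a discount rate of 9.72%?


Present value formula: PV = FV / (1 + r)^t
PV = $29,008.72 / (1 + 0.0972)^2.3
PV = $29,008.72 / 1.2378195
PV = $23,435.34

PV = FV / (1 + r)^t = $23,435.34


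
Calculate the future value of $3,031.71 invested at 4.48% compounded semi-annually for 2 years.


Compound interest formula: A = P(1 + r/n)^(nt)
A = $3,031.71 × (1 + 0.0448/2)^(2 × 2)
Growth factor: (1 + 0.0448/2)^4 = 1.092656
A = $3,031.71 × 1.092656
A = $3,312.62

A = P(1 + r/n)^(nt) = $3,312.62


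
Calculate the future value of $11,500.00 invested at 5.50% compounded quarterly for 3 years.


Compound interest formula: A = P(1 + r/n)^(nt)
A = $11,500.00 × (1 + 0.055/4)^(4 × 3)
Growth factor: (1 + 0.055/4)^12 = 1.178068
A = $11,500.00 × 1.178068
A = $13,547.78

A = P(1 + r/n)^(nt) = $13,547.78


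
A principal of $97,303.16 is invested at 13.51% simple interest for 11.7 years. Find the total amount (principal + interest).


Total amount formula: A = P(1 + rt) = P + P·r·t
Interest: I = P × r × t = $97,303.16 × 0.1351 × 11.7 = $153,804.19
A = P + I = $97,303.16 + $153,804.19 = $251,107.35

A = P + I = P(1 + rt) = $251,107.35


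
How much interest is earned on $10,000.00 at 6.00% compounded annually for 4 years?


Compound interest earned = final amount − principal.
A = P(1 + r/n)^(nt) = $10,000.00 × (1 + 0.06/1)^(1 × 4) = $12,624.77
Interest = A − P = $12,624.77 − $10,000.00 = $2,624.77

Interest = A - P = $2,624.77


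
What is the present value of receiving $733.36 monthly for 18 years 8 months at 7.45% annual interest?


Present value of an ordinary annuity: PV = PMT × (1 − (1 + r)^(−n)) / r
Monthly rate r = 0.0745/12 ≈ 0.00620833, n = 224
PV = $733.36 × (1 − (1 + 0.0745/12)^(−224)) / (0.0745/12)
PV = $733.36 × 120.808318
PV = $88,595.99

PV = PMT × (1-(1+r)^(-n))/r = $88,595.99
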